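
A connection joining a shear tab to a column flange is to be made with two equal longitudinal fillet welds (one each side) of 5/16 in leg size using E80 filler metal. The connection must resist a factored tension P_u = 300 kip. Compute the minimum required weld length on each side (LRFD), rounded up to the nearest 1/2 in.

L = 19 in on each side

E80XX → F_EXX = 80 ksi.
Throat t_e = 0.707 × 0.3125 = 0.2209 in.
φr_n = 0.75 × 0.6 × 80 × 0.2209 = 7.954 kip/in.
L_req = P_u / φr_n = 300 / 7.954 = 37.72 in total.
Per side: 37.72 / 2 = 18.86 in.
Round up → use L = 19 in on each side.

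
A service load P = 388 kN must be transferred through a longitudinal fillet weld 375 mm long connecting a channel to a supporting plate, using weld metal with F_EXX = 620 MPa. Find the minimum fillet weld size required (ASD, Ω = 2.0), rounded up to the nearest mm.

Total weld length L = 375 mm.
Required throat t_e = P × Ω / (0.6 F_EXX × L) = 388 × 2.0 / (0.6 × 620 × 375 × 10⁻³) = 5.563 mm.
Required leg w = t_e / 0.707 = 7.868 mm → use 8 mm.

w = 8 mm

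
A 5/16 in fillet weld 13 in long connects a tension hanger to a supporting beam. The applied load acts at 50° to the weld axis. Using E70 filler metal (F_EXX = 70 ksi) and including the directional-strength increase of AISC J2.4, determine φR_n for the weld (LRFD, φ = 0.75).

φR_n ≈ 121 kips

t_e = 0.707 × 0.3125 = 0.2209 in; A_we = 0.2209 × 13 = 2.872 in².
Directional factor: 1.0 + 0.5 sin^1.5(50°) = 1.335.
F_nw = 0.6 × 70 × 1.335 = 56.08 ksi.
φR_n = 0.75 × 56.08 × 2.872 = 120.8 kips.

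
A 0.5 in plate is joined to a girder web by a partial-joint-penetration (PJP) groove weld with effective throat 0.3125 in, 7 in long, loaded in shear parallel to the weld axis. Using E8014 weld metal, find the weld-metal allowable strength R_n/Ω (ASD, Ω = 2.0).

E80XX → F_EXX = 80 ksi.
Effective throat (given) t_e = 0.3125 in.
A_we = 0.3125 × 7 = 2.188 in².
F_nw = 0.6 F_EXX = 48 ksi.
R_n/Ω = (48 × 2.188) / 2.0 = 52.5 kips.

R_n/Ω ≈ 52.5 kips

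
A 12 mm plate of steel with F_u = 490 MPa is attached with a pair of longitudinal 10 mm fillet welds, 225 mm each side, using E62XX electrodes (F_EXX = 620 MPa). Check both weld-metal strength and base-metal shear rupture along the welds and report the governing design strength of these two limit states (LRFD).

φR_n ≈ 888 kN (weld metal governs)

t_e = 0.707 × 10 = 7.07 mm; L = 450 mm.
Weld metal: φR_n = 0.75 × 0.6 × 620 × 7.07 × 450 × 10⁻³ = 887.6 kN.
Base metal (shear rupture): φR_n = 0.75 × 0.6 × 490 × 12 × 450 × 10⁻³ = 1191 kN.
Governing: weld metal.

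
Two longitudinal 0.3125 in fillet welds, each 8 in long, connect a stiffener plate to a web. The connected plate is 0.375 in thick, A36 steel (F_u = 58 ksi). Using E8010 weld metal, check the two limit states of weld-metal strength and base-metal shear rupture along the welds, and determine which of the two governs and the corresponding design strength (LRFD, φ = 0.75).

φR_n ≈ 127 kip (weld metal governs)

E80XX → F_EXX = 80 ksi.
t_e = 0.707 × 0.3125 = 0.2209 in; L = 16 in.
Weld metal: φR_n = 0.75 × 0.6 × 80 × 0.2209 × 16 = 127.3 kip.
Base metal (shear rupture): φR_n = 0.75 × 0.6 × 58 × 0.375 × 16 = 156.6 kip.
Governing: weld metal.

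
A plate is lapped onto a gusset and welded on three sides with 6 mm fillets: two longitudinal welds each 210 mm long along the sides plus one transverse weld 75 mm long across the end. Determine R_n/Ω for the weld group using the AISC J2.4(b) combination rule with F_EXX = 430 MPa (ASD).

R_n/Ω ≈ 271 kN

t_e = 0.707 × 6 = 4.242 mm.
R_nwl = 0.6 × 430 × 4.242 × 420 × 10⁻³ = 459.7 kN (longitudinal, 2 welds).
R_nwt = 0.6 × 430 × 4.242 × 75 × 10⁻³ = 82.08 kN (transverse, base value).
(i) R_nwl + R_nwt = 541.7 kN; (ii) 0.85 R_nwl + 1.5 R_nwt = 513.8 kN.
R_n = max = 541.7 kN [governs: (i)]; R_n/Ω = 270.9 kN.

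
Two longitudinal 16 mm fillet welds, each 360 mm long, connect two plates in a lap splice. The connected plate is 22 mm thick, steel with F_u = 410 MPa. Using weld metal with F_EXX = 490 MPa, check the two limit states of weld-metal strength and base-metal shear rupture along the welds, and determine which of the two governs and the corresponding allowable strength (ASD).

R_n/Ω ≈ 1200 kN (weld metal governs)

t_e = 0.707 × 16 = 11.31 mm; L = 720 mm.
Weld metal: R_n/Ω = (1/2.0) × 0.6 × 490 × 11.31 × 720 × 10⁻³ = 1197 kN.
Base metal (shear rupture): R_n/Ω = (1/2.0) × 0.6 × 410 × 22 × 720 × 10⁻³ = 1948 kN.
Governing: weld metal.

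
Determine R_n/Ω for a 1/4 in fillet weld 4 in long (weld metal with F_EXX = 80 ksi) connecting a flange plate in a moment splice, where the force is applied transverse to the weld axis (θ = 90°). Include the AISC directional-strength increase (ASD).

t_e = 0.707 × 0.25 = 0.1767 in; A_we = 0.1767 × 4 = 0.707 in².
Directional factor: 1.0 + 0.5 sin^1.5(90°) = 1.5.
F_nw = 0.6 × 80 × 1.5 = 72 ksi.
R_n/Ω = (72 × 0.707) / 2.0 = 25.45 kip.

R_n/Ω ≈ 25.5 kip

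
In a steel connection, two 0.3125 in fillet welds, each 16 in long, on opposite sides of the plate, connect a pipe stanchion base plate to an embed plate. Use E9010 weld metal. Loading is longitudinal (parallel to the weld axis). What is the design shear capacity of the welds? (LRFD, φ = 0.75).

E90XX → F_EXX = 90 ksi.
Effective throat t_e = 0.707 × 0.3125 = 0.2209 in.
Total length L = 32 in; A_we = 0.2209 × 32 = 7.07 in².
F_nw = 0.6 F_EXX = 0.6 × 90 = 54 ksi.
φR_n = 0.75 × 54 × 7.07 = 286.3 kips.

φR_n ≈ 286 kips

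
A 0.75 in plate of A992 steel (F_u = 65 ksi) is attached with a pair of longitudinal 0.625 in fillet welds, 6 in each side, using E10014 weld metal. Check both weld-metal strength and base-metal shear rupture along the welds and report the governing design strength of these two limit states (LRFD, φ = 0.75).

E100XX → F_EXX = 100 ksi.
t_e = 0.707 × 0.625 = 0.4419 in; L = 12 in.
Weld metal: φR_n = 0.75 × 0.6 × 100 × 0.4419 × 12 = 238.6 kip.
Base metal (shear rupture): φR_n = 0.75 × 0.6 × 65 × 0.75 × 12 = 263.2 kip.
Governing: weld metal.

φR_n ≈ 239 kip (weld metal governs)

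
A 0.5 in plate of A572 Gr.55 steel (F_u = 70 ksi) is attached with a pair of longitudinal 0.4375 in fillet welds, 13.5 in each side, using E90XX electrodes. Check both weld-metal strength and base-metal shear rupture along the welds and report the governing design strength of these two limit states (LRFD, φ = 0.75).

E90XX → F_EXX = 90 ksi.
t_e = 0.707 × 0.4375 = 0.3093 in; L = 27 in.
Weld metal: φR_n = 0.75 × 0.6 × 90 × 0.3093 × 27 = 338.2 kips.
Base metal (shear rupture): φR_n = 0.75 × 0.6 × 70 × 0.5 × 27 = 425.2 kips.
Governing: weld metal.

φR_n ≈ 338 kips (weld metal governs)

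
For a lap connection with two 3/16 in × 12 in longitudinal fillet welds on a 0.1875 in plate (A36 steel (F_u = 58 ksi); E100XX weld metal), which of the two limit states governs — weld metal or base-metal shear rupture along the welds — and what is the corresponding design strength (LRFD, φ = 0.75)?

E100XX → F_EXX = 100 ksi.
t_e = 0.707 × 0.1875 = 0.1326 in; L = 24 in.
Weld metal: φR_n = 0.75 × 0.6 × 100 × 0.1326 × 24 = 143.2 kip.
Base metal (shear rupture): φR_n = 0.75 × 0.6 × 58 × 0.1875 × 24 = 117.4 kip.
Governing: base-metal shear rupture.

φR_n ≈ 117 kip (base-metal shear rupture governs)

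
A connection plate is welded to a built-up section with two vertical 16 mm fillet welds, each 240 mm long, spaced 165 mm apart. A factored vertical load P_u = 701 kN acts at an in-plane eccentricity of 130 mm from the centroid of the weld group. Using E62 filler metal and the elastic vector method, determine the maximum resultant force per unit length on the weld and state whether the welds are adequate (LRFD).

E62XX → F_EXX = 620 MPa.
Total weld length L_w = 480 mm. Treat welds as unit-width lines.
Polar moment about centroid: J = 2[d³/12 + d(b/2)²] = 2[240³/12 + 240×82.5²] = 5571000 mm³.
Direct shear f_v = P/L_w = 701×10³ / 480 = 1460 N/mm (vertical).
Torsion M = P·e = 701×10³ × 130 = 91130000 N·mm.
Critical point at (x, y) = (82.5, 120) from centroid. f_tx = M·y/J = 1963 N/mm; f_ty = M·x/J = 1350 N/mm.
Resultant f_max = √[f_tx² + (f_v + f_ty)²] = √[1963² + (1460 + 1350)²] = 3428 N/mm.
Capacity per unit length: φr_n = 0.75 × 0.6 × 620 × (0.707 × 16) = 3156 N/mm.
3428 > 3156 → NOT adequate.

f_max ≈ 3430 N/mm; NOT adequate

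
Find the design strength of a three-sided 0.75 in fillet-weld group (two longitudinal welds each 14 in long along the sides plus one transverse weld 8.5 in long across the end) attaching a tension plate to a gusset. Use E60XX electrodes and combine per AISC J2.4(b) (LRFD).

φR_n ≈ 523 kips

E60XX → F_EXX = 60 ksi.
t_e = 0.707 × 0.75 = 0.5302 in.
R_nwl = 0.6 × 60 × 0.5302 × 28 = 534.5 kips (longitudinal, 2 welds).
R_nwt = 0.6 × 60 × 0.5302 × 8.5 = 162.3 kips (transverse, base value).
(i) R_nwl + R_nwt = 696.7 kips; (ii) 0.85 R_nwl + 1.5 R_nwt = 697.7 kips.
R_n = max = 697.7 kips [governs: (ii)]; φR_n = 523.3 kips.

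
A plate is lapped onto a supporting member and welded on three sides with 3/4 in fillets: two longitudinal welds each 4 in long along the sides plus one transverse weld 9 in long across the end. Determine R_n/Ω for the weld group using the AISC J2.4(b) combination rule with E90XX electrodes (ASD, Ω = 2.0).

R_n/Ω ≈ 291 kip

E90XX → F_EXX = 90 ksi.
t_e = 0.707 × 0.75 = 0.5302 in.
R_nwl = 0.6 × 90 × 0.5302 × 8 = 229.1 kip (longitudinal, 2 welds).
R_nwt = 0.6 × 90 × 0.5302 × 9 = 257.7 kip (transverse, base value).
(i) R_nwl + R_nwt = 486.8 kip; (ii) 0.85 R_nwl + 1.5 R_nwt = 581.3 kip.
R_n = max = 581.3 kip [governs: (ii)]; R_n/Ω = 290.6 kip.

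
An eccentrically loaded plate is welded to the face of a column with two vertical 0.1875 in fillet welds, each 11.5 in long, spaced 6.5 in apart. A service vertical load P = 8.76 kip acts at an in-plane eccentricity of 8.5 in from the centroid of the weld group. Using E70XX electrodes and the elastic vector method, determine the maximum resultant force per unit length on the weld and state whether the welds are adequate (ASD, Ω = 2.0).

f_max ≈ 1.22 kip/in; adequate

E70XX → F_EXX = 70 ksi.
Total weld length L_w = 23 in. Treat welds as unit-width lines.
Polar moment about centroid: J = 2[d³/12 + d(b/2)²] = 2[11.5³/12 + 11.5×3.25²] = 496.4 in³.
Direct shear f_v = P/L_w = 8.76 / 23 = 0.3809 kip/in (vertical).
Torsion M = P·e = 8.76 × 8.5 = 74.46 kip·in.
Critical point at (x, y) = (3.25, 5.75) from centroid. f_tx = M·y/J = 0.8625 kip/in; f_ty = M·x/J = 0.4875 kip/in.
Resultant f_max = √[f_tx² + (f_v + f_ty)²] = √[0.8625² + (0.3809 + 0.4875)²] = 1.224 kip/in.
Capacity per unit length: r_n/Ω = (1/2.0) × 0.6 × 70 × (0.707 × 0.1875) = 2.784 kip/in.
1.224 ≤ 2.784 → adequate.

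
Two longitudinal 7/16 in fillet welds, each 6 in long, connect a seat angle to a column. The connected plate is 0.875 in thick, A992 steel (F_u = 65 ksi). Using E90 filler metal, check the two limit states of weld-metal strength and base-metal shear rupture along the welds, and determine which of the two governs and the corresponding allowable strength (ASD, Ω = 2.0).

E90XX → F_EXX = 90 ksi.
t_e = 0.707 × 0.4375 = 0.3093 in; L = 12 in.
Weld metal: R_n/Ω = (1/2.0) × 0.6 × 90 × 0.3093 × 12 = 100.2 kip.
Base metal (shear rupture): R_n/Ω = (1/2.0) × 0.6 × 65 × 0.875 × 12 = 204.8 kip.
Governing: weld metal.

R_n/Ω ≈ 100 kip (weld metal governs)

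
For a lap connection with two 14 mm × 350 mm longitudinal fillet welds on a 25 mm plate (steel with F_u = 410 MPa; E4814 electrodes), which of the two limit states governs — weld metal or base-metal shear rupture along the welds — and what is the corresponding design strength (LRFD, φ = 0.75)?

φR_n ≈ 1500 kN (weld metal governs)

E48XX → F_EXX = 480 MPa.
t_e = 0.707 × 14 = 9.898 mm; L = 700 mm.
Weld metal: φR_n = 0.75 × 0.6 × 480 × 9.898 × 700 × 10⁻³ = 1497 kN.
Base metal (shear rupture): φR_n = 0.75 × 0.6 × 410 × 25 × 700 × 10⁻³ = 3229 kN.
Governing: weld metal.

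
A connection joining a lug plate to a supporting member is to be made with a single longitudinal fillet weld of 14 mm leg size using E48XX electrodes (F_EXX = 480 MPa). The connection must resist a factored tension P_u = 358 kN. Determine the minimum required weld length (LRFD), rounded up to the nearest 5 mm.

Throat t_e = 0.707 × 14 = 9.898 mm.
φr_n = 0.75 × 0.6 × 480 × 9.898 × 10⁻³ = 2.138 kN/mm.
L_req = P_u / φr_n = 358 / 2.138 = 167.4 mm total.
Round up → use L = 170 mm.

L = 170 mm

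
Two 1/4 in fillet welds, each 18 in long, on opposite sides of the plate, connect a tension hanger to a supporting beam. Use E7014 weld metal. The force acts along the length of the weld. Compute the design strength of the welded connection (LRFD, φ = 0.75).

E70XX → F_EXX = 70 ksi.
Effective throat t_e = 0.707 × 0.25 = 0.1767 in.
Total length L = 36 in; A_we = 0.1767 × 36 = 6.363 in².
F_nw = 0.6 F_EXX = 0.6 × 70 = 42 ksi.
φR_n = 0.75 × 42 × 6.363 = 200.4 kip.

φR_n ≈ 200 kip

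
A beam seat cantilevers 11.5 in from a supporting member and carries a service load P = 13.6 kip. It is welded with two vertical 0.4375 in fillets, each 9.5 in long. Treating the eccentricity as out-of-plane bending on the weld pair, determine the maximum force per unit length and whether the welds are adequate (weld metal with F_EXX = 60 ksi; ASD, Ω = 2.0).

f_max ≈ 5.25 kip/in; adequate

L_w = 2 × 9.5 = 19 in; section modulus (unit throat) S = 2 × L²/6 = 30.08 in².
Direct shear f_v = P/L_w = 13.6/19 = 0.7158 kip/in.
Moment M = P × e = 13.6 × 11.5 = 156.4 kip·in; bending f_b = M/S = 5.199 kip/in.
f_max = √(f_v² + f_b²) = √(0.7158² + 5.199²) = 5.248 kip/in.
r_n/Ω = (1/2.0) × 0.6 × 60 × (0.707 × 0.4375) = 5.568 kip/in → adequate.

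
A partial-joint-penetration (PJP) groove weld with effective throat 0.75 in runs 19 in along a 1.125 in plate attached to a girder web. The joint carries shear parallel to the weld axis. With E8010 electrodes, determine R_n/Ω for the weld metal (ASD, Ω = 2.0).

E80XX → F_EXX = 80 ksi.
Effective throat (given) t_e = 0.75 in.
A_we = 0.75 × 19 = 14.25 in².
F_nw = 0.6 F_EXX = 48 ksi.
R_n/Ω = (48 × 14.25) / 2.0 = 342 kips.

R_n/Ω ≈ 342 kips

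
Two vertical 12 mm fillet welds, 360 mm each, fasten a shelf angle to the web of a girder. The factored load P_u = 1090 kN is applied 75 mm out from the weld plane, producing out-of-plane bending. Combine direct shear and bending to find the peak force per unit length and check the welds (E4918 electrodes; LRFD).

E49XX → F_EXX = 490 MPa.
L_w = 2 × 360 = 720 mm; section modulus (unit throat) S = 2 × L²/6 = 43200 mm².
Direct shear f_v = P/L_w = 1090×10³/720 = 1514 N/mm.
Moment M = P × e = 1090×10³ × 75 = 81750000 N·mm; bending f_b = M/S = 1892 N/mm.
f_max = √(f_v² + f_b²) = √(1514² + 1892²) = 2423 N/mm.
φr_n = 0.75 × 0.6 × 490 × (0.707 × 12) = 1871 N/mm → NOT adequate.

f_max ≈ 2420 N/mm; NOT adequate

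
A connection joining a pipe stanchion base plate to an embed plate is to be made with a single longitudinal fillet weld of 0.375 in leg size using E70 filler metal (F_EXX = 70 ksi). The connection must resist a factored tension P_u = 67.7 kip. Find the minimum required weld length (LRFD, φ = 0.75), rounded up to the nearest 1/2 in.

L = 8.5 in

Throat t_e = 0.707 × 0.375 = 0.2651 in.
φr_n = 0.75 × 0.6 × 70 × 0.2651 = 8.351 kip/in.
L_req = P_u / φr_n = 67.7 / 8.351 = 8.106 in total.
Round up → use L = 8.5 in.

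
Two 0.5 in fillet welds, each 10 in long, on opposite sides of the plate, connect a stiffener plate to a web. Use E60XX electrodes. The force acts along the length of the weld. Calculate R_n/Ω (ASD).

E60XX → F_EXX = 60 ksi.
Effective throat t_e = 0.707 × 0.5 = 0.3535 in.
Total length L = 20 in; A_we = 0.3535 × 20 = 7.07 in².
F_nw = 0.6 F_EXX = 0.6 × 60 = 36 ksi.
R_n = 36 × 7.07 = 254.5 kips; R_n/Ω = 254.5/2.0 = 127.3 kips.

R_n/Ω ≈ 127 kips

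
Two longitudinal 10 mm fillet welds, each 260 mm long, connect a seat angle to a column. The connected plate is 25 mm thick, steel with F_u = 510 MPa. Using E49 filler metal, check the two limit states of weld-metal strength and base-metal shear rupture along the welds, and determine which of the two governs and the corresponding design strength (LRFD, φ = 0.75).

E49XX → F_EXX = 490 MPa.
t_e = 0.707 × 10 = 7.07 mm; L = 520 mm.
Weld metal: φR_n = 0.75 × 0.6 × 490 × 7.07 × 520 × 10⁻³ = 810.6 kN.
Base metal (shear rupture): φR_n = 0.75 × 0.6 × 510 × 25 × 520 × 10⁻³ = 2984 kN.
Governing: weld metal.

φR_n ≈ 811 kN (weld metal governs)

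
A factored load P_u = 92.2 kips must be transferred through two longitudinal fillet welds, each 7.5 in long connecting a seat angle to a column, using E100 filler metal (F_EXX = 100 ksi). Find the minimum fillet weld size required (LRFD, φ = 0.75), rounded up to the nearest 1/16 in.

w = 1/4 in

Total weld length L = 15 in.
Required throat t_e = P_u / (φ × 0.6 F_EXX × L) = 92.2 / (0.75 × 0.6 × 100 × 15) = 0.1366 in.
Required leg w = t_e / 0.707 = 0.1932 in → use 1/4 in.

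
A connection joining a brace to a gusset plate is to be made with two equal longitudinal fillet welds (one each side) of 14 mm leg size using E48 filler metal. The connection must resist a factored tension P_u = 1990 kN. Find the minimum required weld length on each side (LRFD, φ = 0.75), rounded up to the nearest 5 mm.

E48XX → F_EXX = 480 MPa.
Throat t_e = 0.707 × 14 = 9.898 mm.
φr_n = 0.75 × 0.6 × 480 × 9.898 × 10⁻³ = 2.138 kN/mm.
L_req = P_u / φr_n = 1990 / 2.138 = 930.8 mm total.
Per side: 930.8 / 2 = 465.4 mm.
Round up → use L = 470 mm on each side.

L = 470 mm on each side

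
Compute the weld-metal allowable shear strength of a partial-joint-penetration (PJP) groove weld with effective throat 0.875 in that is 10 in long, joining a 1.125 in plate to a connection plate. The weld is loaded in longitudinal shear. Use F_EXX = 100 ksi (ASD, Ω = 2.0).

Effective throat (given) t_e = 0.875 in.
A_we = 0.875 × 10 = 8.75 in².
F_nw = 0.6 F_EXX = 60 ksi.
R_n/Ω = (60 × 8.75) / 2.0 = 262.5 kips.

R_n/Ω ≈ 262 kips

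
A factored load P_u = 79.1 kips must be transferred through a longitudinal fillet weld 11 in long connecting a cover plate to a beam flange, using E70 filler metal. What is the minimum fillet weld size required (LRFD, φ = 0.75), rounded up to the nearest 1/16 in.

w = 3/8 in

E70XX → F_EXX = 70 ksi.
Total weld length L = 11 in.
Required throat t_e = P_u / (φ × 0.6 F_EXX × L) = 79.1 / (0.75 × 0.6 × 70 × 11) = 0.2283 in.
Required leg w = t_e / 0.707 = 0.3229 in → use 3/8 in.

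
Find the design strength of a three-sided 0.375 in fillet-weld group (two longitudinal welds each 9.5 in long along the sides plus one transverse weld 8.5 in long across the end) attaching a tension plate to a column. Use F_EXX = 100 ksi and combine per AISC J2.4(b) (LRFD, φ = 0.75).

φR_n ≈ 345 kips

t_e = 0.707 × 0.375 = 0.2651 in.
R_nwl = 0.6 × 100 × 0.2651 × 19 = 302.2 kips (longitudinal, 2 welds).
R_nwt = 0.6 × 100 × 0.2651 × 8.5 = 135.2 kips (transverse, base value).
(i) R_nwl + R_nwt = 437.5 kips; (ii) 0.85 R_nwl + 1.5 R_nwt = 459.7 kips.
R_n = max = 459.7 kips [governs: (ii)]; φR_n = 344.8 kips.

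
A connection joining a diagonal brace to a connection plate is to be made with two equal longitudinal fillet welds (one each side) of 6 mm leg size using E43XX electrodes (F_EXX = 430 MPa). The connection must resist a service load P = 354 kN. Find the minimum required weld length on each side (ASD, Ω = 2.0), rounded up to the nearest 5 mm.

Throat t_e = 0.707 × 6 = 4.242 mm.
r_n/Ω = (0.6 × 430 × 4.242) / 2.0 = 547.2 N/mm = 0.5472 kN/mm.
L_req = P / (r_n/Ω) = 354 / 0.5472 = 646.9 mm total.
Per side: 646.9 / 2 = 323.5 mm.
Round up → use L = 325 mm on each side.

L = 325 mm on each side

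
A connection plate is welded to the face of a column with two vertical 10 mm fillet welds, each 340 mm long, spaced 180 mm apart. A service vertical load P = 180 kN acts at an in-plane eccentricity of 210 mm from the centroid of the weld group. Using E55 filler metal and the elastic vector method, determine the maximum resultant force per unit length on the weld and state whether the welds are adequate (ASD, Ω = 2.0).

E55XX → F_EXX = 550 MPa.
Total weld length L_w = 680 mm. Treat welds as unit-width lines.
Polar moment about centroid: J = 2[d³/12 + d(b/2)²] = 2[340³/12 + 340×90²] = 12060000 mm³.
Direct shear f_v = P/L_w = 180×10³ / 680 = 264.7 N/mm (vertical).
Torsion M = P·e = 180×10³ × 210 = 37800000 N·mm.
Critical point at (x, y) = (90, 170) from centroid. f_tx = M·y/J = 532.9 N/mm; f_ty = M·x/J = 282.1 N/mm.
Resultant f_max = √[f_tx² + (f_v + f_ty)²] = √[532.9² + (264.7 + 282.1)²] = 763.5 N/mm.
Capacity per unit length: r_n/Ω = (1/2.0) × 0.6 × 550 × (0.707 × 10) = 1167 N/mm.
763.5 ≤ 1167 → adequate.

f_max ≈ 764 N/mm; adequate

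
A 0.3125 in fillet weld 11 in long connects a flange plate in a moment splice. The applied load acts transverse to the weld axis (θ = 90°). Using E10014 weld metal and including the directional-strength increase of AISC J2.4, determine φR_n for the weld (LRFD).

φR_n ≈ 164 kip

E100XX → F_EXX = 100 ksi.
t_e = 0.707 × 0.3125 = 0.2209 in; A_we = 0.2209 × 11 = 2.43 in².
Directional factor: 1.0 + 0.5 sin^1.5(90°) = 1.5.
F_nw = 0.6 × 100 × 1.5 = 90 ksi.
φR_n = 0.75 × 90 × 2.43 = 164 kip.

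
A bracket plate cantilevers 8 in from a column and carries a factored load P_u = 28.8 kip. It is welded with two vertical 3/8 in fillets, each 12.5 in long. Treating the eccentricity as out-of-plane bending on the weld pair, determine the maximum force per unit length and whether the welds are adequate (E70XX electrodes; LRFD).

f_max ≈ 4.57 kip/in; adequate

E70XX → F_EXX = 70 ksi.
L_w = 2 × 12.5 = 25 in; section modulus (unit throat) S = 2 × L²/6 = 52.08 in².
Direct shear f_v = P/L_w = 28.8/25 = 1.152 kip/in.
Moment M = P × e = 28.8 × 8 = 230.4 kip·in; bending f_b = M/S = 4.424 kip/in.
f_max = √(f_v² + f_b²) = √(1.152² + 4.424²) = 4.571 kip/in.
φr_n = 0.75 × 0.6 × 70 × (0.707 × 0.375) = 8.351 kip/in → adequate.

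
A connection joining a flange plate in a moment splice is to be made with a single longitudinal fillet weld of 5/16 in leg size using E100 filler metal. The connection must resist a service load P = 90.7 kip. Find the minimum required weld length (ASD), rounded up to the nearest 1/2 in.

L = 14 in

E100XX → F_EXX = 100 ksi.
Throat t_e = 0.707 × 0.3125 = 0.2209 in.
r_n/Ω = (0.6 × 100 × 0.2209) / 2.0 = 6.628 kip/in.
L_req = P / (r_n/Ω) = 90.7 / 6.628 = 13.68 in total.
Round up → use L = 14 in.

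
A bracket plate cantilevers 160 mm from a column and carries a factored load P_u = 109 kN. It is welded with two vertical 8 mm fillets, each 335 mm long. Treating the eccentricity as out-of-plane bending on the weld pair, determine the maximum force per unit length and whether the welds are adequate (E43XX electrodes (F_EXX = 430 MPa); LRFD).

f_max ≈ 494 N/mm; adequate

L_w = 2 × 335 = 670 mm; section modulus (unit throat) S = 2 × L²/6 = 37410 mm².
Direct shear f_v = P/L_w = 109×10³/670 = 162.7 N/mm.
Moment M = P × e = 109×10³ × 160 = 17440000 N·mm; bending f_b = M/S = 466.2 N/mm.
f_max = √(f_v² + f_b²) = √(162.7² + 466.2²) = 493.8 N/mm.
φr_n = 0.75 × 0.6 × 430 × (0.707 × 8) = 1094 N/mm → adequate.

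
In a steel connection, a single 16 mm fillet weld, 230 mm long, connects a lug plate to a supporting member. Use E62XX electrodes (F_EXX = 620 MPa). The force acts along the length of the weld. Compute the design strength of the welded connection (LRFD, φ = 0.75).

Effective throat t_e = 0.707 × 16 = 11.31 mm.
Total length L = 230 mm; A_we = 11.31 × 230 = 2602 mm².
F_nw = 0.6 F_EXX = 0.6 × 620 = 372 MPa.
φR_n = 0.75 × 372 × 2602 × 10⁻³ = 725.9 kN.

φR_n ≈ 726 kN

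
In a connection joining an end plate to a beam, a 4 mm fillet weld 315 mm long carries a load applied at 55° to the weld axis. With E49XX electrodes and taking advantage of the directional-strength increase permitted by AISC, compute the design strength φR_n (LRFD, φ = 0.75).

φR_n ≈ 269 kN

E49XX → F_EXX = 490 MPa.
t_e = 0.707 × 4 = 2.828 mm; A_we = 2.828 × 315 = 890.8 mm².
Directional factor: 1.0 + 0.5 sin^1.5(55°) = 1.371.
F_nw = 0.6 × 490 × 1.371 = 403 MPa.
φR_n = 0.75 × 403 × 890.8 × 10⁻³ = 269.2 kN.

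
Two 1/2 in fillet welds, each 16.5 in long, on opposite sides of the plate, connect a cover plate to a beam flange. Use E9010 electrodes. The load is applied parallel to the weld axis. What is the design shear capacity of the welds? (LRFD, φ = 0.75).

φR_n ≈ 472 kips

E90XX → F_EXX = 90 ksi.
Effective throat t_e = 0.707 × 0.5 = 0.3535 in.
Total length L = 33 in; A_we = 0.3535 × 33 = 11.67 in².
F_nw = 0.6 F_EXX = 0.6 × 90 = 54 ksi.
φR_n = 0.75 × 54 × 11.67 = 472.5 kips.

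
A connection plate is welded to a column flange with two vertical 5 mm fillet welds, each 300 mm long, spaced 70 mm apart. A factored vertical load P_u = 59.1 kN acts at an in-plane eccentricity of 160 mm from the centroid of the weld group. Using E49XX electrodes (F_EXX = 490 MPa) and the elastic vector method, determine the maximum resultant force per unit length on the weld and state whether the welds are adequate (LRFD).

f_max ≈ 316 N/mm; adequate

Total weld length L_w = 600 mm. Treat welds as unit-width lines.
Polar moment about centroid: J = 2[d³/12 + d(b/2)²] = 2[300³/12 + 300×35²] = 5235000 mm³.
Direct shear f_v = P/L_w = 59.1×10³ / 600 = 98.5 N/mm (vertical).
Torsion M = P·e = 59.1×10³ × 160 = 9456000 N·mm.
Critical point at (x, y) = (35, 150) from centroid. f_tx = M·y/J = 270.9 N/mm; f_ty = M·x/J = 63.22 N/mm.
Resultant f_max = √[f_tx² + (f_v + f_ty)²] = √[270.9² + (98.5 + 63.22)²] = 315.5 N/mm.
Capacity per unit length: φr_n = 0.75 × 0.6 × 490 × (0.707 × 5) = 779.5 N/mm.
315.5 ≤ 779.5 → adequate.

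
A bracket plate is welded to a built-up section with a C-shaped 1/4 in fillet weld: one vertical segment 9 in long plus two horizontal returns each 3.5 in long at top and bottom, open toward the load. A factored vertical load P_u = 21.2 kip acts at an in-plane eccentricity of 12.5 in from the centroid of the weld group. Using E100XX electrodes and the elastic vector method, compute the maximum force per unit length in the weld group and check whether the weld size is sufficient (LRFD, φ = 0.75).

E100XX → F_EXX = 100 ksi.
Total weld length L_w = 16 in. Treat welds as unit-width lines.
Centroid: x̄ = 2×3.5×1.75 / 16 = 0.7656 in from the vertical weld.
Polar moment about centroid: J = I_x + I_y = [9³/12 + 2×3.5×4.5²] + [9×0.7656² + 2(3.5³/12 + 3.5×0.9844²)] = 221.7 in³.
Direct shear f_v = P/L_w = 21.2 / 16 = 1.325 kip/in (vertical).
Torsion M = P·e = 21.2 × 12.5 = 265 kip·in.
Critical point at (x, y) = (2.734, 4.5) from centroid. f_tx = M·y/J = 5.379 kip/in; f_ty = M·x/J = 3.268 kip/in.
Resultant f_max = √[f_tx² + (f_v + f_ty)²] = √[5.379² + (1.325 + 3.268)²] = 7.073 kip/in.
Capacity per unit length: φr_n = 0.75 × 0.6 × 100 × (0.707 × 0.25) = 7.954 kip/in.
7.073 ≤ 7.954 → adequate.

f_max ≈ 7.07 kip/in; adequate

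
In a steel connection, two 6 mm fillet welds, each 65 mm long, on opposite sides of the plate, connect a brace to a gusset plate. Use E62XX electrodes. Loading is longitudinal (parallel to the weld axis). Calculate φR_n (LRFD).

φR_n ≈ 154 kN

E62XX → F_EXX = 620 MPa.
Effective throat t_e = 0.707 × 6 = 4.242 mm.
Total length L = 130 mm; A_we = 4.242 × 130 = 551.5 mm².
F_nw = 0.6 F_EXX = 0.6 × 620 = 372 MPa.
φR_n = 0.75 × 372 × 551.5 × 10⁻³ = 153.9 kN.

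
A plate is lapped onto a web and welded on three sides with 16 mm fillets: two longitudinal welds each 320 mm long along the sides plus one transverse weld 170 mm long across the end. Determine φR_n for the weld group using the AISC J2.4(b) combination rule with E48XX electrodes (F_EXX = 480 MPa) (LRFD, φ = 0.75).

φR_n ≈ 1980 kN

t_e = 0.707 × 16 = 11.31 mm.
R_nwl = 0.6 × 480 × 11.31 × 640 × 10⁻³ = 2085 kN (longitudinal, 2 welds).
R_nwt = 0.6 × 480 × 11.31 × 170 × 10⁻³ = 553.8 kN (transverse, base value).
(i) R_nwl + R_nwt = 2639 kN; (ii) 0.85 R_nwl + 1.5 R_nwt = 2603 kN.
R_n = max = 2639 kN [governs: (i)]; φR_n = 1979 kN.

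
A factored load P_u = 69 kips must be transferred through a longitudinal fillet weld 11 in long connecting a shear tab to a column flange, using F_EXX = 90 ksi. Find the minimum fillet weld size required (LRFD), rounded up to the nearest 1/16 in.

Total weld length L = 11 in.
Required throat t_e = P_u / (φ × 0.6 F_EXX × L) = 69 / (0.75 × 0.6 × 90 × 11) = 0.1549 in.
Required leg w = t_e / 0.707 = 0.2191 in → use 1/4 in.

w = 1/4 in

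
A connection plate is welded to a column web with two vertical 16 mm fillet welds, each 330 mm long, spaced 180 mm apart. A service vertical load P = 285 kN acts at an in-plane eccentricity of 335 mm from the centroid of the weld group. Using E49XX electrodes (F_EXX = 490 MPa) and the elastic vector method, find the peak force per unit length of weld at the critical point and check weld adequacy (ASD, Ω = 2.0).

Total weld length L_w = 660 mm. Treat welds as unit-width lines.
Polar moment about centroid: J = 2[d³/12 + d(b/2)²] = 2[330³/12 + 330×90²] = 11340000 mm³.
Direct shear f_v = P/L_w = 285×10³ / 660 = 431.8 N/mm (vertical).
Torsion M = P·e = 285×10³ × 335 = 95475000 N·mm.
Critical point at (x, y) = (90, 165) from centroid. f_tx = M·y/J = 1390 N/mm; f_ty = M·x/J = 758 N/mm.
Resultant f_max = √[f_tx² + (f_v + f_ty)²] = √[1390² + (431.8 + 758)²] = 1830 N/mm.
Capacity per unit length: r_n/Ω = (1/2.0) × 0.6 × 490 × (0.707 × 16) = 1663 N/mm.
1830 > 1663 → NOT adequate.

f_max ≈ 1830 N/mm; NOT adequate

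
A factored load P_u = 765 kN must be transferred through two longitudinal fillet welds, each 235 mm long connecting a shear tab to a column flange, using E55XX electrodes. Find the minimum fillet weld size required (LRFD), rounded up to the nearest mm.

w = 10 mm

E55XX → F_EXX = 550 MPa.
Total weld length L = 470 mm.
Required throat t_e = P_u / (φ × 0.6 F_EXX × L) = 765 / (0.75 × 0.6 × 550 × 470 × 10⁻³) = 6.576 mm.
Required leg w = t_e / 0.707 = 9.302 mm → use 10 mm.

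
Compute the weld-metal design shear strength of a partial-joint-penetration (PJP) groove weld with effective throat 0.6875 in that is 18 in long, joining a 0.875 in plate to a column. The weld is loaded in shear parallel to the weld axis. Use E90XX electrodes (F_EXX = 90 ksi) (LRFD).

φR_n ≈ 501 kips

Effective throat (given) t_e = 0.6875 in.
A_we = 0.6875 × 18 = 12.38 in².
F_nw = 0.6 F_EXX = 54 ksi.
φR_n = 0.75 × 54 × 12.38 = 501.2 kips.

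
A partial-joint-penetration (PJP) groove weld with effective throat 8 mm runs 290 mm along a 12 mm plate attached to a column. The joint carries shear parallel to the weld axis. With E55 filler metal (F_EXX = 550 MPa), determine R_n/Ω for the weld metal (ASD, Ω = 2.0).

R_n/Ω ≈ 383 kN

Effective throat (given) t_e = 8 mm.
A_we = 8 × 290 = 2320 mm².
F_nw = 0.6 F_EXX = 330 MPa.
R_n/Ω = (330 × 2320) / 2.0 × 10⁻³ = 382.8 kN.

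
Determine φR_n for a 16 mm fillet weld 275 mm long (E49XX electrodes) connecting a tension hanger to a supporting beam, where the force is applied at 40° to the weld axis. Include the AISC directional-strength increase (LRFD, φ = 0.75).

E49XX → F_EXX = 490 MPa.
t_e = 0.707 × 16 = 11.31 mm; A_we = 11.31 × 275 = 3111 mm².
Directional factor: 1.0 + 0.5 sin^1.5(40°) = 1.258.
F_nw = 0.6 × 490 × 1.258 = 369.8 MPa.
φR_n = 0.75 × 369.8 × 3111 × 10⁻³ = 862.7 kN.

φR_n ≈ 863 kN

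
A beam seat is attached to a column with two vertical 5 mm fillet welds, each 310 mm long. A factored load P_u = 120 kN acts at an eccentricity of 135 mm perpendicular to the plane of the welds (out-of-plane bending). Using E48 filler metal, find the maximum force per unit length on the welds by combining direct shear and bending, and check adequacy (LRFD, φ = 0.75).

f_max ≈ 541 N/mm; adequate

E48XX → F_EXX = 480 MPa.
L_w = 2 × 310 = 620 mm; section modulus (unit throat) S = 2 × L²/6 = 32030 mm².
Direct shear f_v = P/L_w = 120×10³/620 = 193.5 N/mm.
Moment M = P × e = 120×10³ × 135 = 16200000 N·mm; bending f_b = M/S = 505.7 N/mm.
f_max = √(f_v² + f_b²) = √(193.5² + 505.7²) = 541.5 N/mm.
φr_n = 0.75 × 0.6 × 480 × (0.707 × 5) = 763.6 N/mm → adequate.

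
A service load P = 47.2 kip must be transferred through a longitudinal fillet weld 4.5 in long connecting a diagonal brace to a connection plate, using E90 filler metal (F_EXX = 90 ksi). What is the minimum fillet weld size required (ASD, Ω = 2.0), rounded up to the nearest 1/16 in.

Total weld length L = 4.5 in.
Required throat t_e = P × Ω / (0.6 F_EXX × L) = 47.2 × 2.0 / (0.6 × 90 × 4.5) = 0.3885 in.
Required leg w = t_e / 0.707 = 0.5495 in → use 9/16 in.

w = 9/16 in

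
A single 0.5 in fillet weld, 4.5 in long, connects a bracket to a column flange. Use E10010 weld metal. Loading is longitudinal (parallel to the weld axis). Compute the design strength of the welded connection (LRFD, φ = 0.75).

φR_n ≈ 71.6 kips

E100XX → F_EXX = 100 ksi.
Effective throat t_e = 0.707 × 0.5 = 0.3535 in.
Total length L = 4.5 in; A_we = 0.3535 × 4.5 = 1.591 in².
F_nw = 0.6 F_EXX = 0.6 × 100 = 60 ksi.
φR_n = 0.75 × 60 × 1.591 = 71.58 kips.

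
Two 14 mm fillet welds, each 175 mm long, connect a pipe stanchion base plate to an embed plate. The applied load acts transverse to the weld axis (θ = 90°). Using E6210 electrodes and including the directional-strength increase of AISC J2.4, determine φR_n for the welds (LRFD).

E62XX → F_EXX = 620 MPa.
t_e = 0.707 × 14 = 9.898 mm; A_we = 9.898 × 350 = 3464 mm².
Directional factor: 1.0 + 0.5 sin^1.5(90°) = 1.5.
F_nw = 0.6 × 620 × 1.5 = 558 MPa.
φR_n = 0.75 × 558 × 3464 × 10⁻³ = 1450 kN.

φR_n ≈ 1450 kN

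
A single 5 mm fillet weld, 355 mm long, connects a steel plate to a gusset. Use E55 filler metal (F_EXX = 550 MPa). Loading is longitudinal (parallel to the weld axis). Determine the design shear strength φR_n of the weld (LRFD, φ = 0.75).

Effective throat t_e = 0.707 × 5 = 3.535 mm.
Total length L = 355 mm; A_we = 3.535 × 355 = 1255 mm².
F_nw = 0.6 F_EXX = 0.6 × 550 = 330 MPa.
φR_n = 0.75 × 330 × 1255 × 10⁻³ = 310.6 kN.

φR_n ≈ 311 kN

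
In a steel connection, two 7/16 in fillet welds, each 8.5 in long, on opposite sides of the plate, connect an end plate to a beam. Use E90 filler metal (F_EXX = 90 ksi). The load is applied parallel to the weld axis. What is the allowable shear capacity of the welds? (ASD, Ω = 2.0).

R_n/Ω ≈ 142 kips

Effective throat t_e = 0.707 × 0.4375 = 0.3093 in.
Total length L = 17 in; A_we = 0.3093 × 17 = 5.258 in².
F_nw = 0.6 F_EXX = 0.6 × 90 = 54 ksi.
R_n = 54 × 5.258 = 283.9 kips; R_n/Ω = 283.9/2.0 = 142 kips.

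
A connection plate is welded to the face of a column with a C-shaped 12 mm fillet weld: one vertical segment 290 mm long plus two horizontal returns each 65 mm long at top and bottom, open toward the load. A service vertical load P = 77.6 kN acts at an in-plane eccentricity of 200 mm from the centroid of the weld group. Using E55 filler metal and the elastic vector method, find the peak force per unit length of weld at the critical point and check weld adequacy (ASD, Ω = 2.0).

E55XX → F_EXX = 550 MPa.
Total weld length L_w = 420 mm. Treat welds as unit-width lines.
Centroid: x̄ = 2×65×32.5 / 420 = 10.06 mm from the vertical weld.
Polar moment about centroid: J = I_x + I_y = [290³/12 + 2×65×145²] + [290×10.06² + 2(65³/12 + 65×22.44²)] = 4906000 mm³.
Direct shear f_v = P/L_w = 77.6×10³ / 420 = 184.8 N/mm (vertical).
Torsion M = P·e = 77.6×10³ × 200 = 15520000 N·mm.
Critical point at (x, y) = (54.94, 145) from centroid. f_tx = M·y/J = 458.7 N/mm; f_ty = M·x/J = 173.8 N/mm.
Resultant f_max = √[f_tx² + (f_v + f_ty)²] = √[458.7² + (184.8 + 173.8)²] = 582.2 N/mm.
Capacity per unit length: r_n/Ω = (1/2.0) × 0.6 × 550 × (0.707 × 12) = 1400 N/mm.
582.2 ≤ 1400 → adequate.

f_max ≈ 582 N/mm; adequate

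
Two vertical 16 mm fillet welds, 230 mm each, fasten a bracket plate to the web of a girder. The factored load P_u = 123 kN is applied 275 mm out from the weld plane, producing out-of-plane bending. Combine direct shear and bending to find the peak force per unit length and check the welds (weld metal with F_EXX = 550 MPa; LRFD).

f_max ≈ 1940 N/mm; adequate

L_w = 2 × 230 = 460 mm; section modulus (unit throat) S = 2 × L²/6 = 17630 mm².
Direct shear f_v = P/L_w = 123×10³/460 = 267.4 N/mm.
Moment M = P × e = 123×10³ × 275 = 33825000 N·mm; bending f_b = M/S = 1918 N/mm.
f_max = √(f_v² + f_b²) = √(267.4² + 1918²) = 1937 N/mm.
φr_n = 0.75 × 0.6 × 550 × (0.707 × 16) = 2800 N/mm → adequate.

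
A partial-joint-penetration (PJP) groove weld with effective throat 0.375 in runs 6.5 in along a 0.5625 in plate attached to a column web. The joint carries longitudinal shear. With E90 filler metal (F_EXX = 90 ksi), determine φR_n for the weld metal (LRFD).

φR_n ≈ 98.7 kip

Effective throat (given) t_e = 0.375 in.
A_we = 0.375 × 6.5 = 2.438 in².
F_nw = 0.6 F_EXX = 54 ksi.
φR_n = 0.75 × 54 × 2.438 = 98.72 kip.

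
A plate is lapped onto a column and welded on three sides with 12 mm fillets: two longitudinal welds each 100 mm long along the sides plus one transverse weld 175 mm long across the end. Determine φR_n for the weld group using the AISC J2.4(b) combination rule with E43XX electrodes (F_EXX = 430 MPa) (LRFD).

φR_n ≈ 710 kN

t_e = 0.707 × 12 = 8.484 mm.
R_nwl = 0.6 × 430 × 8.484 × 200 × 10⁻³ = 437.8 kN (longitudinal, 2 welds).
R_nwt = 0.6 × 430 × 8.484 × 175 × 10⁻³ = 383.1 kN (transverse, base value).
(i) R_nwl + R_nwt = 820.8 kN; (ii) 0.85 R_nwl + 1.5 R_nwt = 946.7 kN.
R_n = max = 946.7 kN [governs: (ii)]; φR_n = 710 kN.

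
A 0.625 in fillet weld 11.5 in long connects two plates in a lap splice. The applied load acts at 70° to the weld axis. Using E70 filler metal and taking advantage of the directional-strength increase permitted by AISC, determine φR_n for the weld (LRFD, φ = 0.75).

E70XX → F_EXX = 70 ksi.
t_e = 0.707 × 0.625 = 0.4419 in; A_we = 0.4419 × 11.5 = 5.082 in².
Directional factor: 1.0 + 0.5 sin^1.5(70°) = 1.455.
F_nw = 0.6 × 70 × 1.455 = 61.13 ksi.
φR_n = 0.75 × 61.13 × 5.082 = 233 kip.

φR_n ≈ 233 kip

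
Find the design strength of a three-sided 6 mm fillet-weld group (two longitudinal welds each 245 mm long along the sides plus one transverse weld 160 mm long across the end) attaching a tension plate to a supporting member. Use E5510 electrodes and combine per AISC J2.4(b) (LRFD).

φR_n ≈ 689 kN

E55XX → F_EXX = 550 MPa.
t_e = 0.707 × 6 = 4.242 mm.
R_nwl = 0.6 × 550 × 4.242 × 490 × 10⁻³ = 685.9 kN (longitudinal, 2 welds).
R_nwt = 0.6 × 550 × 4.242 × 160 × 10⁻³ = 224 kN (transverse, base value).
(i) R_nwl + R_nwt = 909.9 kN; (ii) 0.85 R_nwl + 1.5 R_nwt = 919 kN.
R_n = max = 919 kN [governs: (ii)]; φR_n = 689.3 kN.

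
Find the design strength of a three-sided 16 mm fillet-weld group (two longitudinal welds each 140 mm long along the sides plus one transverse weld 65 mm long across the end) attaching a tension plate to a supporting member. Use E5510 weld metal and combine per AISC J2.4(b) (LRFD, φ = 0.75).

φR_n ≈ 966 kN

E55XX → F_EXX = 550 MPa.
t_e = 0.707 × 16 = 11.31 mm.
R_nwl = 0.6 × 550 × 11.31 × 280 × 10⁻³ = 1045 kN (longitudinal, 2 welds).
R_nwt = 0.6 × 550 × 11.31 × 65 × 10⁻³ = 242.6 kN (transverse, base value).
(i) R_nwl + R_nwt = 1288 kN; (ii) 0.85 R_nwl + 1.5 R_nwt = 1252 kN.
R_n = max = 1288 kN [governs: (i)]; φR_n = 965.9 kN.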